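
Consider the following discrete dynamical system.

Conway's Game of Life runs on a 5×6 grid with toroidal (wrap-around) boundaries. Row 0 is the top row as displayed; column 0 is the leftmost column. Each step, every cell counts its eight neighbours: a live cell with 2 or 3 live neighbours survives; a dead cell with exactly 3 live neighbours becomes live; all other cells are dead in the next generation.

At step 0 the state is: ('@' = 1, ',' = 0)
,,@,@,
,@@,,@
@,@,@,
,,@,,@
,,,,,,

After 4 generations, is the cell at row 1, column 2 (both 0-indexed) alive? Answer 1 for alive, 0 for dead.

1

gen 0: ,,@,@,
,@@,,@
@,@,@,
,,@,,@
,,,,,,
gen 1: ,@@@,,
@,@,@@
@,@,@,
,@,@,@
,,,@,,
gen 2: @@,,,@
@,,,@,
,,@,,,
@@,@,@
@@,@,,
gen 3: ,,@,@,
@,,,,,
,,@@@,
,,,@@@
,,,,,,
gen 4: ,,,,,,
,@@,@@
,,@,,,
,,@,,@
,,,,,@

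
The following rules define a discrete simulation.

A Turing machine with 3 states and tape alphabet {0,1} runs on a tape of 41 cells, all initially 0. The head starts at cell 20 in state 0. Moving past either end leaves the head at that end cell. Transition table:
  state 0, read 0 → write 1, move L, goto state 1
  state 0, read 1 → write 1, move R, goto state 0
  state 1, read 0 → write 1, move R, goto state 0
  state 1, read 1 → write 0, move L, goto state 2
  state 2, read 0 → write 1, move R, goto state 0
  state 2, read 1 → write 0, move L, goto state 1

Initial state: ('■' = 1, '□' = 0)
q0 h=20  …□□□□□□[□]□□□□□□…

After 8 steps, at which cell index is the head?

step 0: q0 h=20  …□□□□□□[□]□□□□□□…
step 1: q1 h=19  …□□□□□□[□]■□□□□□…
step 2: q0 h=20  …□□□□□■[■]□□□□□□…
step 3: q0 h=21  …□□□□■■[□]□□□□□□…
step 4: q1 h=20  …□□□□□■[■]■□□□□□…
step 5: q2 h=19  …□□□□□□[■]□■□□□□…
step 6: q1 h=18  …□□□□□□[□]□□■□□□…
step 7: q0 h=19  …□□□□□■[□]□■□□□□…
step 8: q1 h=18  …□□□□□□[■]■□■□□□…

18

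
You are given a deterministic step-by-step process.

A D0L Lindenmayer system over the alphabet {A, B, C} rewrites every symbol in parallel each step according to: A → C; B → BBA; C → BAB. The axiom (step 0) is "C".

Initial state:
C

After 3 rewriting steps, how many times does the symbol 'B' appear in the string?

[0] C
[1] BAB
[2] BBACBBA
[3] BBABBACBABBBABBAC

10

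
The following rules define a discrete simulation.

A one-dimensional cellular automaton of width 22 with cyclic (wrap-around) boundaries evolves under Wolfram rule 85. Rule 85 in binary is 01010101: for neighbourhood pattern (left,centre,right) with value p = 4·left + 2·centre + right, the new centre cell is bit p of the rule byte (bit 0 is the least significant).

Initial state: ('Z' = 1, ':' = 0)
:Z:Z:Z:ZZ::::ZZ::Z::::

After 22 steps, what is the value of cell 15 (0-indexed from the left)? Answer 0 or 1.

0) :Z:Z:Z:ZZ::::ZZ::Z::::
1) :Z:Z:Z::ZZZZ::ZZ:ZZZZZ
2) :Z:Z:ZZ::::ZZ::Z:::::Z
3) :Z:Z::ZZZZ::ZZ:ZZZZZ:Z
4) :Z:ZZ::::ZZ::Z:::::Z:Z
5) :Z::ZZZZ::ZZ:ZZZZZ:Z:Z
6) :ZZ::::ZZ::Z:::::Z:Z:Z
7) ::ZZZZ::ZZ:ZZZZZ:Z:Z:Z
8) Z::::ZZ::Z:::::Z:Z:Z:Z
9) ZZZZ::ZZ:ZZZZZ:Z:Z:Z::
10) :::ZZ::Z:::::Z:Z:Z:ZZ:
11) ZZ::ZZ:ZZZZZ:Z:Z:Z::ZZ
12) :ZZ::Z:::::Z:Z:Z:ZZ:::
13) ::ZZ:ZZZZZ:Z:Z:Z::ZZZZ
14) Z::Z:::::Z:Z:Z:ZZ::::Z
15) ZZ:ZZZZZ:Z:Z:Z::ZZZZ::
16) :Z:::::Z:Z:Z:ZZ::::ZZ:
17) :ZZZZZ:Z:Z:Z::ZZZZ::ZZ
18) :::::Z:Z:Z:ZZ::::ZZ::Z
19) ZZZZ:Z:Z:Z::ZZZZ::ZZ:Z
20) :::Z:Z:Z:ZZ::::ZZ::Z::
21) ZZ:Z:Z:Z::ZZZZ::ZZ:ZZZ
22) :Z:Z:Z:ZZ::::ZZ::Z::::

0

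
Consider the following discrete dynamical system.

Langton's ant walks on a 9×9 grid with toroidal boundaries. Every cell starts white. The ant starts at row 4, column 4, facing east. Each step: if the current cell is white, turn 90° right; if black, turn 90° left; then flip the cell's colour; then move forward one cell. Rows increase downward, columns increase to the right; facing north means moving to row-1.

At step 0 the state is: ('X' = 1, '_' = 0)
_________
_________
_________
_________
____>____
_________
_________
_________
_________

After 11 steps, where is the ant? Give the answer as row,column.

2,3

t=0: _________
_________
_________
_________
____>____
_________
_________
_________
_________
t=1: _________
_________
_________
_________
____X____
____v____
_________
_________
_________
t=2: _________
_________
_________
_________
____X____
___<X____
_________
_________
_________
t=3: _________
_________
_________
_________
___^X____
___XX____
_________
_________
_________
t=4: _________
_________
_________
_________
___X>____
___XX____
_________
_________
_________
t=5: _________
_________
_________
____^____
___X_____
___XX____
_________
_________
_________
t=6: _________
_________
_________
____X>___
___X_____
___XX____
_________
_________
_________
t=7: _________
_________
_________
____XX___
___X_v___
___XX____
_________
_________
_________
t=8: _________
_________
_________
____XX___
___X<X___
___XX____
_________
_________
_________
t=9: _________
_________
_________
____^X___
___XXX___
___XX____
_________
_________
_________
t=10: _________
_________
_________
___<_X___
___XXX___
___XX____
_________
_________
_________
t=11: _________
_________
___^_____
___X_X___
___XXX___
___XX____
_________
_________
_________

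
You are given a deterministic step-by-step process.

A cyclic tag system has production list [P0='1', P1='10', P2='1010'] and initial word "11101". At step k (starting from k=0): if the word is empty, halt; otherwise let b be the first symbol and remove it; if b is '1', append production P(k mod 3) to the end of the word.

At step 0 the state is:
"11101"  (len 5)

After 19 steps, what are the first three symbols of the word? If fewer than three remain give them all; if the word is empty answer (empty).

101

0) "11101"  (len 5)
1) "11011"  (len 5)
2) "101110"  (len 6)
3) "011101010"  (len 9)
4) "11101010"  (len 8)
5) "110101010"  (len 9)
6) "101010101010"  (len 12)
7) "010101010101"  (len 12)
8) "10101010101"  (len 11)
9) "01010101011010"  (len 14)
10) "1010101011010"  (len 13)
11) "01010101101010"  (len 14)
12) "1010101101010"  (len 13)
13) "0101011010101"  (len 13)
14) "101011010101"  (len 12)
15) "010110101011010"  (len 15)
16) "10110101011010"  (len 14)
17) "011010101101010"  (len 15)
18) "11010101101010"  (len 14)
19) "10101011010101"  (len 14)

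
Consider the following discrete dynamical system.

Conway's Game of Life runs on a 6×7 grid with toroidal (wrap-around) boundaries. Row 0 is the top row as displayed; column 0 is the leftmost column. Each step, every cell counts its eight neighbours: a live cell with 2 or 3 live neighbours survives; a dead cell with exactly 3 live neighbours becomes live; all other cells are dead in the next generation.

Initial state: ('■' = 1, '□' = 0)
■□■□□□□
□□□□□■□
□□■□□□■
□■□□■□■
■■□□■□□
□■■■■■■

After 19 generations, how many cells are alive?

14

t=0: ■□■□□□□
□□□□□■□
□□■□□□■
□■□□■□■
■■□□■□□
□■■■■■■
t=1: ■□■□□□□
□■□□□□■
■□□□□□■
□■■■□□■
□□□□□□□
□□□□■■■
t=2: ■■□□□□□
□■□□□□■
□□□□□■■
□■■□□□■
■□■■■□■
□□□□□■■
t=3: □■□□□■□
□■□□□■■
□■■□□■■
□■■□■□□
□□■■■□□
□□■■■■□
t=4: ■■□■□□□
□■□□■□□
□□□■■□■
■□□□■□□
□□□□□□□
□■□□□■□
t=5: ■■□□■□□
□■□□■■□
■□□■■□□
□□□■■■□
□□□□□□□
■■■□□□□
t=6: □□□■■■■
□■■□□■■
□□■□□□■
□□□■□■□
□■■■■□□
■□■□□□□
t=7: □□□■■□□
□■■□□□□
■■■■■□■
□■□□□■□
□■□□■□□
■□□□□□■
t=8: ■■■■□□□
□□□□□■□
□□□■■■■
□□□□□■■
□■□□□■■
■□□■■■□
t=9: ■■■■□■□
■■□□□■□
□□□□□□□
□□□□□□□
□□□□□□□
□□□■□■□
t=10: ■□□■□■□
■□□□■□□
□□□□□□□
□□□□□□□
□□□□□□□
□■□■□□■
t=11: ■■■■□■□
□□□□■□■
□□□□□□□
□□□□□□□
□□□□□□□
■□■□■□■
t=12: □□■□□□□
■■■■■■■
□□□□□□□
□□□□□□□
□□□□□□□
■□■□■■■
t=13: □□□□□□□
■■■■■■■
■■■■■■■
□□□□□□□
□□□□□■■
□■□■□■■
t=14: □□□□□□□
□□□□□□□
□□□□□□□
□■■■□□□
■□□□■■■
■□□□■■■
t=15: □□□□□■■
□□□□□□□
□□■□□□□
■■■■■■■
□□■□□□□
■□□□■□□
t=16: □□□□□■■
□□□□□□□
■□■□■■■
■□□□■■■
□□■□□□□
□□□□□■■
t=17: □□□□□■■
■□□□■□□
■■□■■□□
■□□□■□□
■□□□■□□
□□□□□■■
t=18: ■□□□■□□
■■□■■□□
■■□■■■■
■□□□■■■
■□□□■□□
■□□□■□□
t=19: ■□□□■■■
□□□□□□□
□□□□□□□
□□□□□□□
■■□■■□□
■■□■■■■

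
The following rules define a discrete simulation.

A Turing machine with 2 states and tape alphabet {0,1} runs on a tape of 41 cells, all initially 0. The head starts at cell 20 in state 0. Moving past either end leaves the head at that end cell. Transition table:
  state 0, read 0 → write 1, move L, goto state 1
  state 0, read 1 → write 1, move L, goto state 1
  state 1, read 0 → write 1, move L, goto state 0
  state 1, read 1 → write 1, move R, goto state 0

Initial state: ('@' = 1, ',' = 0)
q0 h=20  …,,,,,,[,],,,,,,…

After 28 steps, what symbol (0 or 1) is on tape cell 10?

k=0  q0 h=20  …,,,,,,[,],,,,,,…
k=1  q1 h=19  …,,,,,,[,]@,,,,,…
k=2  q0 h=18  …,,,,,,[,]@@,,,,…
k=3  q1 h=17  …,,,,,,[,]@@@,,,…
k=4  q0 h=16  …,,,,,,[,]@@@@,,…
k=5  q1 h=15  …,,,,,,[,]@@@@@,…
k=6  q0 h=14  …,,,,,,[,]@@@@@@…
k=7  q1 h=13  …,,,,,,[,]@@@@@@…
k=8  q0 h=12  …,,,,,,[,]@@@@@@…
k=9  q1 h=11  …,,,,,,[,]@@@@@@…
k=10  q0 h=10  …,,,,,,[,]@@@@@@…
k=11  q1 h= 9  …,,,,,,[,]@@@@@@…
k=12  q0 h= 8  …,,,,,,[,]@@@@@@…
k=13  q1 h= 7  …,,,,,,[,]@@@@@@…
k=14  q0 h= 6  |,,,,,,[,]@@@@@@…
k=15  q1 h= 5  |,,,,,[,]@@@@@@…
k=16  q0 h= 4  |,,,,[,]@@@@@@…
k=17  q1 h= 3  |,,,[,]@@@@@@…
k=18  q0 h= 2  |,,[,]@@@@@@…
k=19  q1 h= 1  |,[,]@@@@@@…
k=20  q0 h= 0  |[,]@@@@@@…
k=21  q1 h= 0  |[@]@@@@@@…
k=22  q0 h= 1  |@[@]@@@@@@…
k=23  q1 h= 0  |[@]@@@@@@…
k=24  q0 h= 1  |@[@]@@@@@@…
k=25  q1 h= 0  |[@]@@@@@@…
k=26  q0 h= 1  |@[@]@@@@@@…
k=27  q1 h= 0  |[@]@@@@@@…
k=28  q0 h= 1  |@[@]@@@@@@…

1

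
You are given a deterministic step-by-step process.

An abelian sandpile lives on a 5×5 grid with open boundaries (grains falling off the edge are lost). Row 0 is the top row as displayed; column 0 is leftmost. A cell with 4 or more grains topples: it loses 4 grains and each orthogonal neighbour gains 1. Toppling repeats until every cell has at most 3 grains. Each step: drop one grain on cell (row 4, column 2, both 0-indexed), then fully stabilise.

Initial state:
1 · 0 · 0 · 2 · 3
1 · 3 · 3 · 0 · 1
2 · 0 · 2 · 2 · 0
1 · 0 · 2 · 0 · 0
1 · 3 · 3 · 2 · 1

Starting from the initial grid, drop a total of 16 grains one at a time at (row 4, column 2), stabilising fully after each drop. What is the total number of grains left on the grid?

41

t=0: 1 · 0 · 0 · 2 · 3
1 · 3 · 3 · 0 · 1
2 · 0 · 2 · 2 · 0
1 · 0 · 2 · 0 · 0
1 · 3 · 3 · 2 · 1
t=1: 1 · 0 · 0 · 2 · 3
1 · 3 · 3 · 0 · 1
2 · 0 · 2 · 2 · 0
1 · 1 · 3 · 0 · 0
2 · 0 · 1 · 3 · 1
t=2: 1 · 0 · 0 · 2 · 3
1 · 3 · 3 · 0 · 1
2 · 0 · 2 · 2 · 0
1 · 1 · 3 · 0 · 0
2 · 0 · 2 · 3 · 1
t=3: 1 · 0 · 0 · 2 · 3
1 · 3 · 3 · 0 · 1
2 · 0 · 2 · 2 · 0
1 · 1 · 3 · 0 · 0
2 · 0 · 3 · 3 · 1
t=4: 1 · 0 · 0 · 2 · 3
1 · 3 · 3 · 0 · 1
2 · 0 · 3 · 2 · 0
1 · 2 · 0 · 2 · 0
2 · 1 · 2 · 0 · 2
t=5: 1 · 0 · 0 · 2 · 3
1 · 3 · 3 · 0 · 1
2 · 0 · 3 · 2 · 0
1 · 2 · 0 · 2 · 0
2 · 1 · 3 · 0 · 2
t=6: 1 · 0 · 0 · 2 · 3
1 · 3 · 3 · 0 · 1
2 · 0 · 3 · 2 · 0
1 · 2 · 1 · 2 · 0
2 · 2 · 0 · 1 · 2
t=7: 1 · 0 · 0 · 2 · 3
1 · 3 · 3 · 0 · 1
2 · 0 · 3 · 2 · 0
1 · 2 · 1 · 2 · 0
2 · 2 · 1 · 1 · 2
t=8: 1 · 0 · 0 · 2 · 3
1 · 3 · 3 · 0 · 1
2 · 0 · 3 · 2 · 0
1 · 2 · 1 · 2 · 0
2 · 2 · 2 · 1 · 2
t=9: 1 · 0 · 0 · 2 · 3
1 · 3 · 3 · 0 · 1
2 · 0 · 3 · 2 · 0
1 · 2 · 1 · 2 · 0
2 · 2 · 3 · 1 · 2
t=10: 1 · 0 · 0 · 2 · 3
1 · 3 · 3 · 0 · 1
2 · 0 · 3 · 2 · 0
1 · 2 · 2 · 2 · 0
2 · 3 · 0 · 2 · 2
t=11: 1 · 0 · 0 · 2 · 3
1 · 3 · 3 · 0 · 1
2 · 0 · 3 · 2 · 0
1 · 2 · 2 · 2 · 0
2 · 3 · 1 · 2 · 2
t=12: 1 · 0 · 0 · 2 · 3
1 · 3 · 3 · 0 · 1
2 · 0 · 3 · 2 · 0
1 · 2 · 2 · 2 · 0
2 · 3 · 2 · 2 · 2
t=13: 1 · 0 · 0 · 2 · 3
1 · 3 · 3 · 0 · 1
2 · 0 · 3 · 2 · 0
1 · 2 · 2 · 2 · 0
2 · 3 · 3 · 2 · 2
t=14: 1 · 0 · 0 · 2 · 3
1 · 3 · 3 · 0 · 1
2 · 0 · 3 · 2 · 0
1 · 3 · 3 · 2 · 0
3 · 0 · 1 · 3 · 2
t=15: 1 · 0 · 0 · 2 · 3
1 · 3 · 3 · 0 · 1
2 · 0 · 3 · 2 · 0
1 · 3 · 3 · 2 · 0
3 · 0 · 2 · 3 · 2
t=16: 1 · 0 · 0 · 2 · 3
1 · 3 · 3 · 0 · 1
2 · 0 · 3 · 2 · 0
1 · 3 · 3 · 2 · 0
3 · 0 · 3 · 3 · 2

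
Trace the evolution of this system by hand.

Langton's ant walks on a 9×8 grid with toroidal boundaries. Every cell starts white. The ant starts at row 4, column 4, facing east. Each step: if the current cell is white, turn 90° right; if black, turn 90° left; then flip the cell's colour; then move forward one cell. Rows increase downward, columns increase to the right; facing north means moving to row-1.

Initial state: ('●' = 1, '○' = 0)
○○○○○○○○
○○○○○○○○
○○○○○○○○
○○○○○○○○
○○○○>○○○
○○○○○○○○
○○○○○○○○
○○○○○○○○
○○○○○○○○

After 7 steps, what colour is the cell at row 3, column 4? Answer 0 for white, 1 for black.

1

step 0: ○○○○○○○○
○○○○○○○○
○○○○○○○○
○○○○○○○○
○○○○>○○○
○○○○○○○○
○○○○○○○○
○○○○○○○○
○○○○○○○○
step 1: ○○○○○○○○
○○○○○○○○
○○○○○○○○
○○○○○○○○
○○○○●○○○
○○○○v○○○
○○○○○○○○
○○○○○○○○
○○○○○○○○
step 2: ○○○○○○○○
○○○○○○○○
○○○○○○○○
○○○○○○○○
○○○○●○○○
○○○<●○○○
○○○○○○○○
○○○○○○○○
○○○○○○○○
step 3: ○○○○○○○○
○○○○○○○○
○○○○○○○○
○○○○○○○○
○○○^●○○○
○○○●●○○○
○○○○○○○○
○○○○○○○○
○○○○○○○○
step 4: ○○○○○○○○
○○○○○○○○
○○○○○○○○
○○○○○○○○
○○○●>○○○
○○○●●○○○
○○○○○○○○
○○○○○○○○
○○○○○○○○
step 5: ○○○○○○○○
○○○○○○○○
○○○○○○○○
○○○○^○○○
○○○●○○○○
○○○●●○○○
○○○○○○○○
○○○○○○○○
○○○○○○○○
step 6: ○○○○○○○○
○○○○○○○○
○○○○○○○○
○○○○●>○○
○○○●○○○○
○○○●●○○○
○○○○○○○○
○○○○○○○○
○○○○○○○○
step 7: ○○○○○○○○
○○○○○○○○
○○○○○○○○
○○○○●●○○
○○○●○v○○
○○○●●○○○
○○○○○○○○
○○○○○○○○
○○○○○○○○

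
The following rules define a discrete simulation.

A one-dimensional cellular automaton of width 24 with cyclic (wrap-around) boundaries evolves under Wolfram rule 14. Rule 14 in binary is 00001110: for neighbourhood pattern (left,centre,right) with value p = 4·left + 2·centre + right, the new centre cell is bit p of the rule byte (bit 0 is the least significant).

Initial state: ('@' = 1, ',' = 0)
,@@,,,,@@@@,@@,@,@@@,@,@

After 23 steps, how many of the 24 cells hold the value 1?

11

[0] ,@@,,,,@@@@,@@,@,@@@,@,@
[1] ,@,,,,@@,,,,@,,@,@,,,@,@
[2] ,@,,,@@,,,,@@,@@,@,,@@,@
[3] ,@,,@@,,,,@@,,@,,@,@@,,@
[4] ,@,@@,,,,@@,,@@,@@,@,,@@
[5] ,@,@,,,,@@,,@@,,@,,@,@@,
[6] @@,@,,,@@,,@@,,@@,@@,@,,
[7] @,,@,,@@,,@@,,@@,,@,,@,@
[8] ,,@@,@@,,@@,,@@,,@@,@@,@
[9] ,@@,,@,,@@,,@@,,@@,,@,,@
[10] ,@,,@@,@@,,@@,,@@,,@@,@@
[11] ,@,@@,,@,,@@,,@@,,@@,,@,
[12] @@,@,,@@,@@,,@@,,@@,,@@,
[13] @,,@,@@,,@,,@@,,@@,,@@,,
[14] @,@@,@,,@@,@@,,@@,,@@,,@
[15] ,,@,,@,@@,,@,,@@,,@@,,@@
[16] ,@@,@@,@,,@@,@@,,@@,,@@,
[17] @@,,@,,@,@@,,@,,@@,,@@,,
[18] @,,@@,@@,@,,@@,@@,,@@,,@
[19] ,,@@,,@,,@,@@,,@,,@@,,@@
[20] ,@@,,@@,@@,@,,@@,@@,,@@,
[21] @@,,@@,,@,,@,@@,,@,,@@,,
[22] @,,@@,,@@,@@,@,,@@,@@,,@
[23] ,,@@,,@@,,@,,@,@@,,@,,@@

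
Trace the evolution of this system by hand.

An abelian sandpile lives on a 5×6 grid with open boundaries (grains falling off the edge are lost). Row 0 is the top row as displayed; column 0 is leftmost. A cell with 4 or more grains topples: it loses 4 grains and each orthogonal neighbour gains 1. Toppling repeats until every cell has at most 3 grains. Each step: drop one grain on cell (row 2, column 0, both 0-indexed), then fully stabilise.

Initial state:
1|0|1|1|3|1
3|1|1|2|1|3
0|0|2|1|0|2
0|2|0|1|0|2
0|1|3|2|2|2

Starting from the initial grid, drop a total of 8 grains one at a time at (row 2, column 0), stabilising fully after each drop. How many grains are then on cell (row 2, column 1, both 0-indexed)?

2

gen 0: 1|0|1|1|3|1
3|1|1|2|1|3
0|0|2|1|0|2
0|2|0|1|0|2
0|1|3|2|2|2
gen 1: 1|0|1|1|3|1
3|1|1|2|1|3
1|0|2|1|0|2
0|2|0|1|0|2
0|1|3|2|2|2
gen 2: 1|0|1|1|3|1
3|1|1|2|1|3
2|0|2|1|0|2
0|2|0|1|0|2
0|1|3|2|2|2
gen 3: 1|0|1|1|3|1
3|1|1|2|1|3
3|0|2|1|0|2
0|2|0|1|0|2
0|1|3|2|2|2
gen 4: 2|0|1|1|3|1
0|2|1|2|1|3
1|1|2|1|0|2
1|2|0|1|0|2
0|1|3|2|2|2
gen 5: 2|0|1|1|3|1
0|2|1|2|1|3
2|1|2|1|0|2
1|2|0|1|0|2
0|1|3|2|2|2
gen 6: 2|0|1|1|3|1
0|2|1|2|1|3
3|1|2|1|0|2
1|2|0|1|0|2
0|1|3|2|2|2
gen 7: 2|0|1|1|3|1
1|2|1|2|1|3
0|2|2|1|0|2
2|2|0|1|0|2
0|1|3|2|2|2
gen 8: 2|0|1|1|3|1
1|2|1|2|1|3
1|2|2|1|0|2
2|2|0|1|0|2
0|1|3|2|2|2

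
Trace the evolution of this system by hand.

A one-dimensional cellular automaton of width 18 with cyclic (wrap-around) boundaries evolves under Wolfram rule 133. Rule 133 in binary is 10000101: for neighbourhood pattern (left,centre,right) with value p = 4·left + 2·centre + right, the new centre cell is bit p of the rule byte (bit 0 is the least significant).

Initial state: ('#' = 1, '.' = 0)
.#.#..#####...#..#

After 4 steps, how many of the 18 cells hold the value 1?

8

step 0: .#.#..#####...#..#
step 1: .#.#...###..#.#..#
step 2: .#.#.#..#...#.#..#
step 3: .#.#.#..#.#.#.#..#
step 4: .#.#.#..#.#.#.#..#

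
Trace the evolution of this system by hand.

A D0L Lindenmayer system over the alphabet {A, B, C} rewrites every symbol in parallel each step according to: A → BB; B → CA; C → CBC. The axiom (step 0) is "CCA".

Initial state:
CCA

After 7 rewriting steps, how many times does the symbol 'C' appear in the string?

t=0: CCA
t=1: CBCCBCBB
t=2: CBCCACBCCBCCACBCCACA
t=3: CBCCACBCCBCBBCBCCACBCCBCCACBCCBCBBCBCCACBCCBCBBCBCBB
t=4: CBCCACBCCBCBBCBCCACBCCBCCACBCCACACBCCACBCCBCBBCBCCACBCCBCC…CCBCCACBCCACACBCCACBCCBCBBCBCCACBCCBCCACBCCACACBCCACBCCACA  (len 132)
t=5: CBCCACBCCBCBBCBCCACBCCBCCACBCCACACBCCACBCCBCBBCBCCACBCCBCC…ACBCCBCBBCBCCACBCCBCBBCBCBBCBCCACBCCBCBBCBCCACBCCBCBBCBCBB  (len 340)
t=6: CBCCACBCCBCBBCBCCACBCCBCCACBCCACACBCCACBCCBCBBCBCCACBCCBCC…CCBCCACBCCACACBCCACBCCBCBBCBCCACBCCBCCACBCCACACBCCACBCCACA  (len 868)
t=7: CBCCACBCCBCBBCBCCACBCCBCCACBCCACACBCCACBCCBCBBCBCCACBCCBCC…ACBCCBCBBCBCCACBCCBCBBCBCBBCBCCACBCCBCBBCBCCACBCCBCBBCBCBB  (len 2228)

1244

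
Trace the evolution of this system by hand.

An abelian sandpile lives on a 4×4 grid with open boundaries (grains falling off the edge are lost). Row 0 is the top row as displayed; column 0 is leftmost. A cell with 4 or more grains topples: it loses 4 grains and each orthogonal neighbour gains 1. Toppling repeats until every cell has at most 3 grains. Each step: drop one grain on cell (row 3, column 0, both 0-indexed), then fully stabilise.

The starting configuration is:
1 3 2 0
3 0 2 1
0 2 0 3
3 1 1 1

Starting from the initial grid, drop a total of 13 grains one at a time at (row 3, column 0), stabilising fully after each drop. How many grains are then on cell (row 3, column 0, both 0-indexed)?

2

gen 0: 1 3 2 0
3 0 2 1
0 2 0 3
3 1 1 1
gen 1: 1 3 2 0
3 0 2 1
1 2 0 3
0 2 1 1
gen 2: 1 3 2 0
3 0 2 1
1 2 0 3
1 2 1 1
gen 3: 1 3 2 0
3 0 2 1
1 2 0 3
2 2 1 1
gen 4: 1 3 2 0
3 0 2 1
1 2 0 3
3 2 1 1
gen 5: 1 3 2 0
3 0 2 1
2 2 0 3
0 3 1 1
gen 6: 1 3 2 0
3 0 2 1
2 2 0 3
1 3 1 1
gen 7: 1 3 2 0
3 0 2 1
2 2 0 3
2 3 1 1
gen 8: 1 3 2 0
3 0 2 1
2 2 0 3
3 3 1 1
gen 9: 1 3 2 0
3 0 2 1
3 3 0 3
1 0 2 1
gen 10: 1 3 2 0
3 0 2 1
3 3 0 3
2 0 2 1
gen 11: 1 3 2 0
3 0 2 1
3 3 0 3
3 0 2 1
gen 12: 2 3 2 0
0 2 2 1
2 0 1 3
1 2 2 1
gen 13: 2 3 2 0
0 2 2 1
2 0 1 3
2 2 2 1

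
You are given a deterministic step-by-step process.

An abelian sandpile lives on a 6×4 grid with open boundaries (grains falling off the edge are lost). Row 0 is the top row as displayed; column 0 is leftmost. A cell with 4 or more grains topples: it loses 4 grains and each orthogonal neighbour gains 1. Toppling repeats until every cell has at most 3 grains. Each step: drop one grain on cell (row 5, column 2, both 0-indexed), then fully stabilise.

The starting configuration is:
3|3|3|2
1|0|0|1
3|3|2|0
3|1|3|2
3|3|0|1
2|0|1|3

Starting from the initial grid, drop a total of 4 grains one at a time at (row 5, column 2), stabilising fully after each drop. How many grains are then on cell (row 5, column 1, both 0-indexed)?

t=0: 3|3|3|2
1|0|0|1
3|3|2|0
3|1|3|2
3|3|0|1
2|0|1|3
t=1: 3|3|3|2
1|0|0|1
3|3|2|0
3|1|3|2
3|3|0|1
2|0|2|3
t=2: 3|3|3|2
1|0|0|1
3|3|2|0
3|1|3|2
3|3|0|1
2|0|3|3
t=3: 3|3|3|2
1|0|0|1
3|3|2|0
3|1|3|2
3|3|1|2
2|1|1|0
t=4: 3|3|3|2
1|0|0|1
3|3|2|0
3|1|3|2
3|3|1|2
2|1|2|0

1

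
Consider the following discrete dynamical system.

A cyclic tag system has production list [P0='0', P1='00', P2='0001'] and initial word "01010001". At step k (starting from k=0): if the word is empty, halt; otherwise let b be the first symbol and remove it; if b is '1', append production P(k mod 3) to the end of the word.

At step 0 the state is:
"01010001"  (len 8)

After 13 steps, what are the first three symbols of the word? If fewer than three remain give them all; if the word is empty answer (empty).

[0] "01010001"  (len 8)
[1] "1010001"  (len 7)
[2] "01000100"  (len 8)
[3] "1000100"  (len 7)
[4] "0001000"  (len 7)
[5] "001000"  (len 6)
[6] "01000"  (len 5)
[7] "1000"  (len 4)
[8] "00000"  (len 5)
[9] "0000"  (len 4)
[10] "000"  (len 3)
[11] "00"  (len 2)
[12] "0"  (len 1)
[13] (halted — word empty)

(empty)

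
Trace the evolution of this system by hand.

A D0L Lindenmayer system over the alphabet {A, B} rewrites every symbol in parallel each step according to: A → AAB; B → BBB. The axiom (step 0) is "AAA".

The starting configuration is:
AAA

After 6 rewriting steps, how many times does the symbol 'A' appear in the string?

[0] AAA
[1] AABAABAAB
[2] AABAABBBBAABAABBBBAABAABBBB
[3] AABAABBBBAABAABBBBBBBBBBBBBAABAABBBBAABAABBBBBBBBBBBBBAABAABBBBAABAABBBBBBBBBBBBB
[4] AABAABBBBAABAABBBBBBBBBBBBBAABAABBBBAABAABBBBBBBBBBBBBBBBB…BBBBAABAABBBBAABAABBBBBBBBBBBBBBBBBBBBBBBBBBBBBBBBBBBBBBBB  (len 243)
[5] AABAABBBBAABAABBBBBBBBBBBBBAABAABBBBAABAABBBBBBBBBBBBBBBBB…BBBBBBBBBBBBBBBBBBBBBBBBBBBBBBBBBBBBBBBBBBBBBBBBBBBBBBBBBB  (len 729)
[6] AABAABBBBAABAABBBBBBBBBBBBBAABAABBBBAABAABBBBBBBBBBBBBBBBB…BBBBBBBBBBBBBBBBBBBBBBBBBBBBBBBBBBBBBBBBBBBBBBBBBBBBBBBBBB  (len 2187)

192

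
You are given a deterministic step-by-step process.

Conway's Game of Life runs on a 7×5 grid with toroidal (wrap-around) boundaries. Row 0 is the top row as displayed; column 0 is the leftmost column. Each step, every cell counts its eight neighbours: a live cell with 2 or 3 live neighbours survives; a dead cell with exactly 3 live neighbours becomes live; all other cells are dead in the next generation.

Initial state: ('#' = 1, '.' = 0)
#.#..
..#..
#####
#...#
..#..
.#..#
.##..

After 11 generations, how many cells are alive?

9

t=0: #.#..
..#..
#####
#...#
..#..
.#..#
.##..
t=1: ..##.
.....
..#..
.....
.#.##
##.#.
..##.
t=2: ..##.
..##.
.....
..##.
.#.##
##...
.....
t=3: ..##.
..##.
.....
..###
.#.##
###.#
.##..
t=4: .....
..##.
....#
#.#.#
.....
....#
....#
t=5: ...#.
...#.
###.#
#..##
#..##
.....
.....
t=6: .....
##.#.
.##..
.....
#..#.
....#
.....
t=7: .....
##...
###..
.##..
....#
....#
.....
t=8: .....
#.#..
.....
..##.
#..#.
.....
.....
t=9: .....
.....
.###.
..###
..###
.....
.....
t=10: .....
..#..
.#..#
#....
..#.#
...#.
.....
t=11: .....
.....
##...
##.##
...##
...#.
.....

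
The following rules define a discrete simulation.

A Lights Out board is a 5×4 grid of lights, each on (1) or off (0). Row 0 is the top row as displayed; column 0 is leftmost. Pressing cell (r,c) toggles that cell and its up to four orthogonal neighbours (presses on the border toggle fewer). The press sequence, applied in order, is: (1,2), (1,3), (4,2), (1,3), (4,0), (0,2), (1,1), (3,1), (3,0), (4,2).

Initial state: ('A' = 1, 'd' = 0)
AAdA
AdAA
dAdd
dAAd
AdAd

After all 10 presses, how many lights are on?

step 0: AAdA
AdAA
dAdd
dAAd
AdAd
step 1: AAAA
AAdd
dAAd
dAAd
AdAd
step 2: AAAd
AAAA
dAAA
dAAd
AdAd
step 3: AAAd
AAAA
dAAA
dAdd
AAdA
step 4: AAAA
AAdd
dAAd
dAdd
AAdA
step 5: AAAA
AAdd
dAAd
AAdd
dddA
step 6: Addd
AAAd
dAAd
AAdd
dddA
step 7: AAdd
dddd
ddAd
AAdd
dddA
step 8: AAdd
dddd
dAAd
ddAd
dAdA
step 9: AAdd
dddd
AAAd
AAAd
AAdA
step 10: AAdd
dddd
AAAd
AAdd
AdAd

9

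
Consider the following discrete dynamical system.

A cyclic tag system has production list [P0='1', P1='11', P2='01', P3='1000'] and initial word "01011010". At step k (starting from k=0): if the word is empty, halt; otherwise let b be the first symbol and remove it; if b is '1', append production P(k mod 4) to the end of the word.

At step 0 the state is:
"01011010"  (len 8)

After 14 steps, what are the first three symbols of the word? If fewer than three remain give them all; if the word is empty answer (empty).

101

t=0: "01011010"  (len 8)
t=1: "1011010"  (len 7)
t=2: "01101011"  (len 8)
t=3: "1101011"  (len 7)
t=4: "1010111000"  (len 10)
t=5: "0101110001"  (len 10)
t=6: "101110001"  (len 9)
t=7: "0111000101"  (len 10)
t=8: "111000101"  (len 9)
t=9: "110001011"  (len 9)
t=10: "1000101111"  (len 10)
t=11: "00010111101"  (len 11)
t=12: "0010111101"  (len 10)
t=13: "010111101"  (len 9)
t=14: "10111101"  (len 8)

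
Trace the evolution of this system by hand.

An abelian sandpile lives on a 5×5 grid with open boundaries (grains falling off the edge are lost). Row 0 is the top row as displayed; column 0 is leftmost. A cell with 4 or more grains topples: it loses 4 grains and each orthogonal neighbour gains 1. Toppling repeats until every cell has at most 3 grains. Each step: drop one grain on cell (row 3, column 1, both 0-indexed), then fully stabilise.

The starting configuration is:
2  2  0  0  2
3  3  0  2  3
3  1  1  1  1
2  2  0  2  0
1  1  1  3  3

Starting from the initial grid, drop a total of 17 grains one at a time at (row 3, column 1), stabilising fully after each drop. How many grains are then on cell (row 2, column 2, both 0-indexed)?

step 0: 2  2  0  0  2
3  3  0  2  3
3  1  1  1  1
2  2  0  2  0
1  1  1  3  3
step 1: 2  2  0  0  2
3  3  0  2  3
3  1  1  1  1
2  3  0  2  0
1  1  1  3  3
step 2: 2  2  0  0  2
3  3  0  2  3
3  2  1  1  1
3  0  1  2  0
1  2  1  3  3
step 3: 2  2  0  0  2
3  3  0  2  3
3  2  1  1  1
3  1  1  2  0
1  2  1  3  3
step 4: 2  2  0  0  2
3  3  0  2  3
3  2  1  1  1
3  2  1  2  0
1  2  1  3  3
step 5: 2  2  0  0  2
3  3  0  2  3
3  2  1  1  1
3  3  1  2  0
1  2  1  3  3
step 6: 3  3  0  0  2
1  1  1  2  3
2  1  2  1  1
1  2  2  2  0
2  3  1  3  3
step 7: 3  3  0  0  2
1  1  1  2  3
2  1  2  1  1
1  3  2  2  0
2  3  1  3  3
step 8: 3  3  0  0  2
1  1  1  2  3
2  2  2  1  1
2  1  3  2  0
3  0  2  3  3
step 9: 3  3  0  0  2
1  1  1  2  3
2  2  2  1  1
2  2  3  2  0
3  0  2  3  3
step 10: 3  3  0  0  2
1  1  1  2  3
2  2  2  1  1
2  3  3  2  0
3  0  2  3  3
step 11: 3  3  0  0  2
1  1  1  2  3
2  3  3  1  1
3  1  0  3  0
3  1  3  3  3
step 12: 3  3  0  0  2
1  1  1  2  3
2  3  3  1  1
3  2  0  3  0
3  1  3  3  3
step 13: 3  3  0  0  2
1  1  1  2  3
2  3  3  1  1
3  3  0  3  0
3  1  3  3  3
step 14: 3  3  0  0  2
2  2  2  2  3
0  2  0  2  1
2  2  2  3  0
0  3  3  3  3
step 15: 3  3  0  0  2
2  2  2  2  3
0  2  0  2  1
2  3  2  3  0
0  3  3  3  3
step 16: 3  3  0  0  2
2  2  2  2  3
0  3  1  3  1
3  2  1  1  2
1  1  2  2  0
step 17: 3  3  0  0  2
2  2  2  2  3
0  3  1  3  1
3  3  1  1  2
1  1  2  2  0

1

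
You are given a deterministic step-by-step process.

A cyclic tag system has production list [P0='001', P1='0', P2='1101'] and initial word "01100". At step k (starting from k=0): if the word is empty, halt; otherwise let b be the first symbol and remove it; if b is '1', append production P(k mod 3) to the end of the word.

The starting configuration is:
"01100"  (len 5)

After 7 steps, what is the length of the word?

0) "01100"  (len 5)
1) "1100"  (len 4)
2) "1000"  (len 4)
3) "0001101"  (len 7)
4) "001101"  (len 6)
5) "01101"  (len 5)
6) "1101"  (len 4)
7) "101001"  (len 6)

6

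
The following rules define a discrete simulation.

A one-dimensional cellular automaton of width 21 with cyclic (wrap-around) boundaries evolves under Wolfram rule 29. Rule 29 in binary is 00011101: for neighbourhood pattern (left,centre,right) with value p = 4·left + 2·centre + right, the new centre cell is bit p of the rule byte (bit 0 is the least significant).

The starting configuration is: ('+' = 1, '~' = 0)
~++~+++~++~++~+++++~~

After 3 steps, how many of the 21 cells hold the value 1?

t=0: ~++~+++~++~++~+++++~~
t=1: ~+~~+~~~+~~+~~+~~~~++
t=2: ~++~+++~++~++~++++~+~
t=3: ~+~~+~~~+~~+~~+~~~~++

7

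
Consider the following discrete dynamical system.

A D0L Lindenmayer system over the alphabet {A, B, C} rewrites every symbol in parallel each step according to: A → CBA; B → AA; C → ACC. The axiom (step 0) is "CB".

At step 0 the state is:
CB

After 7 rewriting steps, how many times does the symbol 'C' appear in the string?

0) CB
1) ACCAA
2) CBAACCACCCBACBA
3) ACCAACBACBAACCACCCBAACCACCACCAACBAACCAACBA
4) CBAACCACCCBACBAACCAACBAACCAACBACBAACCACCCBAACCACCACCAACBAC…ACCCBAACCACCCBAACCACCCBACBAACCAACBACBAACCACCCBACBAACCAACBA  (len 121)
5) ACCAACBACBAACCACCCBAACCACCACCAACBAACCAACBACBAACCACCCBACBAA…ACBAACCACCCBAACCACCACCAACBAACCAACBACBAACCACCCBACBAACCAACBA  (len 345)
6) CBAACCACCCBACBAACCAACBAACCAACBACBAACCACCCBAACCACCACCAACBAC…ACBAACCACCCBAACCACCACCAACBAACCAACBACBAACCACCCBACBAACCAACBA  (len 988)
7) ACCAACBACBAACCACCCBAACCACCACCAACBAACCAACBACBAACCACCCBACBAA…ACBAACCACCCBAACCACCACCAACBAACCAACBACBAACCACCCBACBAACCAACBA  (len 2825)

1306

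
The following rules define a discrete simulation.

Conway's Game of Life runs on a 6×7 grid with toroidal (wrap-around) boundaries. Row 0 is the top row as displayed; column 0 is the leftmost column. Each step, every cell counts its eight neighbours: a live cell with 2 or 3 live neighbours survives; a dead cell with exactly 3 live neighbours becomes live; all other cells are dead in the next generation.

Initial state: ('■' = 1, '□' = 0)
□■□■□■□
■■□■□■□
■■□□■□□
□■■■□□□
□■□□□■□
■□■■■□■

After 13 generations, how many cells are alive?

gen 0: □■□■□■□
■■□■□■□
■■□□■□□
□■■■□□□
□■□□□■□
■□■■■□■
gen 1: □□□□□■□
□□□■□■□
□□□□■□■
□□□■■□□
□□□□□■■
■□□■□□■
gen 2: □□□□□■□
□□□□□■■
□□□□□□□
□□□■■□■
■□□■□■■
■□□□■□□
gen 3: □□□□■■□
□□□□□■■
□□□□■□■
■□□■■□■
■□□■□□□
■□□□■□□
gen 4: □□□□■□□
□□□□□□■
□□□■■□□
■□□■■□■
■■□■□■□
□□□■■■■
gen 5: □□□■■□■
□□□■■■□
■□□■■□■
■■□□□□■
□■□□□□□
■□■■□□■
gen 6: ■□□□□□■
■□■□□□□
□■■■□□□
□■■□□■■
□□□□□□□
■■■■■■■
gen 7: □□□□■□□
■□■■□□■
□□□■□□■
■■□■□□□
□□□□□□□
□■■■■■□
gen 8: ■□□□□□■
■□■■■■■
□□□■■□■
■□■□□□□
■□□□□□□
□□■■■■□
gen 9: ■□□□□□□
□■■□□□□
□□□□□□□
■■□■□□■
□□■□■□■
■■□■■■□
gen 10: ■□□■■□■
□■□□□□□
□□□□□□□
■■■■□■■
□□□□□□□
■■■■■■□
gen 11: □□□□□□■
■□□□□□□
□□□□□□■
■■■□□□■
□□□□□□□
■■■□□■□
gen 12: □□□□□□■
■□□□□□■
□□□□□□■
■■□□□□■
□□□□□□□
■■□□□□■
gen 13: □■□□□■□
■□□□□■■
□■□□□■□
■□□□□□■
□□□□□□□
■□□□□□■

11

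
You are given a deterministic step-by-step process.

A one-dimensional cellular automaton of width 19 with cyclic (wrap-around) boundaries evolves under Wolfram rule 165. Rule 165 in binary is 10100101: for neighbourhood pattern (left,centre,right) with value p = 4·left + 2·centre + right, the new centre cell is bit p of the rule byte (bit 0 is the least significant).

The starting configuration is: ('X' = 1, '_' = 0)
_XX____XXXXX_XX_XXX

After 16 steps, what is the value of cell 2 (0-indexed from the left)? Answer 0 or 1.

0

[0] _XX____XXXXX_XX_XXX
[1] X___XX__XXX_X__X_X_
[2] X_X______X_XX__XXXX
[3] _XX_XXXX_XX_____XXX
[4] X__X_XX_X___XXX__X_
[5] X__XX__XX_X__X___XX
[6] _________XX__X_X__X
[7] _XXXXXXX_____XXX__X
[8] X_XXXXX__XXX__X___X
[9] _X_XXX____X___X_X__
[10] _XX_X__XX_X_X_XXX_X
[11] X__XX____XXXXX_X_XX
[12] ______XX__XXX_XXX_X
[13] _XXXX______X_X_X_XX
[14] X_XX__XXXX_XXXXXX__
[15] XX_____XX_X_XXXX___
[16] ___XXX___XXX_XX__X_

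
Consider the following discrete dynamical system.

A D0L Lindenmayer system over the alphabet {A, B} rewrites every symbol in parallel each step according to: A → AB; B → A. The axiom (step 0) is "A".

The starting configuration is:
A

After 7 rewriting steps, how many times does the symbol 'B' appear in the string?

13

k=0  A
k=1  AB
k=2  ABA
k=3  ABAAB
k=4  ABAABABA
k=5  ABAABABAABAAB
k=6  ABAABABAABAABABAABABA
k=7  ABAABABAABAABABAABABAABAABABAABAAB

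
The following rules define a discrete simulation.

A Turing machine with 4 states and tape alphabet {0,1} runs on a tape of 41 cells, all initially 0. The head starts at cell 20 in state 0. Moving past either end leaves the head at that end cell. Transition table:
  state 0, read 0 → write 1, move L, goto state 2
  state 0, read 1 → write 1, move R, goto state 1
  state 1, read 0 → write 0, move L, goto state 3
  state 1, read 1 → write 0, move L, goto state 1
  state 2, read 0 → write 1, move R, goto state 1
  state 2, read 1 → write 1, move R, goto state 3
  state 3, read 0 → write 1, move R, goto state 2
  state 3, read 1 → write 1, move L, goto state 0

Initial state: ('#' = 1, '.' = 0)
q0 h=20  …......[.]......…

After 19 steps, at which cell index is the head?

15

[0] q0 h=20  …......[.]......…
[1] q2 h=19  …......[.]#.....…
[2] q1 h=20  ….....#[#]......…
[3] q1 h=19  …......[#]......…
[4] q1 h=18  …......[.]......…
[5] q3 h=17  …......[.]......…
[6] q2 h=18  ….....#[.]......…
[7] q1 h=19  …....##[.]......…
[8] q3 h=18  ….....#[#]......…
[9] q0 h=17  …......[#]#.....…
[10] q1 h=18  ….....#[#]......…
[11] q1 h=17  …......[#]......…
[12] q1 h=16  …......[.]......…
[13] q3 h=15  …......[.]......…
[14] q2 h=16  ….....#[.]......…
[15] q1 h=17  …....##[.]......…
[16] q3 h=16  ….....#[#]......…
[17] q0 h=15  …......[#]#.....…
[18] q1 h=16  ….....#[#]......…
[19] q1 h=15  …......[#]......…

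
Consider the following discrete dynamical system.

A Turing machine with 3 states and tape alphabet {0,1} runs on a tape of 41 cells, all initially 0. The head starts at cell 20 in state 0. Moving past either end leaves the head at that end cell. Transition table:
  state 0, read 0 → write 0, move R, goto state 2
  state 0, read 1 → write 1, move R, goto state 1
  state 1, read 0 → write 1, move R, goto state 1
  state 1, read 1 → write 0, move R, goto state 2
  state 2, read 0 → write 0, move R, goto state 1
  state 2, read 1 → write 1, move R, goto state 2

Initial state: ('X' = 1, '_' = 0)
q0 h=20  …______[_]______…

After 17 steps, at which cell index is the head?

37

step 0: q0 h=20  …______[_]______…
step 1: q2 h=21  …______[_]______…
step 2: q1 h=22  …______[_]______…
step 3: q1 h=23  …_____X[_]______…
step 4: q1 h=24  …____XX[_]______…
step 5: q1 h=25  …___XXX[_]______…
step 6: q1 h=26  …__XXXX[_]______…
step 7: q1 h=27  …_XXXXX[_]______…
step 8: q1 h=28  …XXXXXX[_]______…
step 9: q1 h=29  …XXXXXX[_]______…
step 10: q1 h=30  …XXXXXX[_]______…
step 11: q1 h=31  …XXXXXX[_]______…
step 12: q1 h=32  …XXXXXX[_]______…
step 13: q1 h=33  …XXXXXX[_]______…
step 14: q1 h=34  …XXXXXX[_]______|
step 15: q1 h=35  …XXXXXX[_]_____|
step 16: q1 h=36  …XXXXXX[_]____|
step 17: q1 h=37  …XXXXXX[_]___|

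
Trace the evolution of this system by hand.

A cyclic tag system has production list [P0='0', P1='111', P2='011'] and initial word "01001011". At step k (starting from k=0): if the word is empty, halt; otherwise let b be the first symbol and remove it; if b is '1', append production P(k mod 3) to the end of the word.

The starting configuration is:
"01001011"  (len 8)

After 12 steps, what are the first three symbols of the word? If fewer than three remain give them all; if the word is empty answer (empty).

k=0  "01001011"  (len 8)
k=1  "1001011"  (len 7)
k=2  "001011111"  (len 9)
k=3  "01011111"  (len 8)
k=4  "1011111"  (len 7)
k=5  "011111111"  (len 9)
k=6  "11111111"  (len 8)
k=7  "11111110"  (len 8)
k=8  "1111110111"  (len 10)
k=9  "111110111011"  (len 12)
k=10  "111101110110"  (len 12)
k=11  "11101110110111"  (len 14)
k=12  "1101110110111011"  (len 16)

110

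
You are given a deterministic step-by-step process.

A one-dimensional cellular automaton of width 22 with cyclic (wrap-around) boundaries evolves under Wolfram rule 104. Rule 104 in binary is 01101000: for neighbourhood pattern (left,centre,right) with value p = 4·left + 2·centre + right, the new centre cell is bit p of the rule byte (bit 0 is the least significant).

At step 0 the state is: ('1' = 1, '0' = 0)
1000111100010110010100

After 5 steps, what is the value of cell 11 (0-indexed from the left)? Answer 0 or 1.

0

step 0: 1000111100010110010100
step 1: 0000100100001110001000
step 2: 0000000000001010000000
step 3: 0000000000000100000000
step 4: 0000000000000000000000
step 5: 0000000000000000000000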